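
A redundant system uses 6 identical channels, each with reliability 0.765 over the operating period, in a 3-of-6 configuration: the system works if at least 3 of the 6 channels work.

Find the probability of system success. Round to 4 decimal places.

0.9698

R = Σ_{i=3}^{6} C(6,i) p^i (1−p)^{6−i} with p = 0.765
C(6,3)·0.765^3·0.235^3 = 0.116203
C(6,4)·0.765^4·0.235^2 = 0.283709
C(6,5)·0.765^5·0.235^1 = 0.369425
C(6,6)·0.765^6·0.235^0 = 0.200433
Sum = 0.9698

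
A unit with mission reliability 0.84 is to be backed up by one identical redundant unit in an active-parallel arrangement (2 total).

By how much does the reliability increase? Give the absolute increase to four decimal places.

0.1344

R_before = 0.84
R_after = 1 − (1 − 0.84)^2 = 0.9744
ΔR = 0.9744 − 0.84 = 0.1344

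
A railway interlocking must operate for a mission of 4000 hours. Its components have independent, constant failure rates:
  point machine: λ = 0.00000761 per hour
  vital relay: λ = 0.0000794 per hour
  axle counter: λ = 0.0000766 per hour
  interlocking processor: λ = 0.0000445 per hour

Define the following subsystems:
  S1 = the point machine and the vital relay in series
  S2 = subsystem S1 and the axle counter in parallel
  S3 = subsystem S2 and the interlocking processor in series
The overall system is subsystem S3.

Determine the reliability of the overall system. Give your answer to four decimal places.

R(point machine) = exp(−0.00000761 × 4000) = 0.970019
R(vital relay) = exp(−0.0000794 × 4000) = 0.727894
R(axle counter) = exp(−0.0000766 × 4000) = 0.736092
R(interlocking processor) = exp(−0.0000445 × 4000) = 0.836942
Series (point machine and vital relay): 0.970019 × 0.727894 = 0.706071
Parallel ([0.706071] and axle counter): 1 − (1 − 0.706071)(1 − 0.736092) = 0.922430
Series ([0.922430] and interlocking processor): 0.922430 × 0.836942 = 0.7720

0.7720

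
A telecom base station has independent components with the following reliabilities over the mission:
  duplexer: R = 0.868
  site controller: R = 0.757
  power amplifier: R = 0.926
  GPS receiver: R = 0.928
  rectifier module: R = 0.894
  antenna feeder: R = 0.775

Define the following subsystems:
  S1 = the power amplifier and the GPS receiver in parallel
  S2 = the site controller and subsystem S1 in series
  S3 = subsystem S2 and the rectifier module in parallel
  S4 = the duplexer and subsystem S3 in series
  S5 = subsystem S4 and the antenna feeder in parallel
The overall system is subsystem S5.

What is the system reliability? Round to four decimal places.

0.9652

Parallel (power amplifier and GPS receiver): 1 − (1 − 0.926000)(1 − 0.928000) = 0.994672
Series (site controller and [0.994672]): 0.757000 × 0.994672 = 0.752967
Parallel ([0.752967] and rectifier module): 1 − (1 − 0.752967)(1 − 0.894000) = 0.973815
Series (duplexer and [0.973815]): 0.868000 × 0.973815 = 0.845271
Parallel ([0.845271] and antenna feeder): 1 − (1 − 0.845271)(1 − 0.775000) = 0.9652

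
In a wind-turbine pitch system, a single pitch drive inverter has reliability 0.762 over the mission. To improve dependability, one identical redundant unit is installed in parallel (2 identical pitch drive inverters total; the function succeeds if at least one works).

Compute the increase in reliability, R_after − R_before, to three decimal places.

R_before = 0.762
R_after = 1 − (1 − 0.762)^2 = 0.943
ΔR = 0.943 − 0.762 = 0.181

0.181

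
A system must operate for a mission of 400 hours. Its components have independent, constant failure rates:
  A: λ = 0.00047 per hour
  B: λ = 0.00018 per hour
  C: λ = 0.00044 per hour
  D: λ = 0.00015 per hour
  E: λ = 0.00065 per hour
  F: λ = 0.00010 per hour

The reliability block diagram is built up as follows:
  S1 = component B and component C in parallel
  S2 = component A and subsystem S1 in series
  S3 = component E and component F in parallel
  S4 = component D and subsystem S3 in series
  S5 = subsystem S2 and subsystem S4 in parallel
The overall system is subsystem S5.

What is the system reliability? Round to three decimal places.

0.988

R(A) = exp(−0.00047 × 400) = 0.82861
R(B) = exp(−0.00018 × 400) = 0.93053
R(C) = exp(−0.00044 × 400) = 0.83862
R(D) = exp(−0.00015 × 400) = 0.94176
R(E) = exp(−0.00065 × 400) = 0.77105
R(F) = exp(−0.00010 × 400) = 0.96079
Parallel (B and C): 1 − (1 − 0.93053)(1 − 0.83862) = 0.98879
Series (A and [0.98879]): 0.82861 × 0.98879 = 0.81932
Parallel (E and F): 1 − (1 − 0.77105)(1 − 0.96079) = 0.99102
Series (D and [0.99102]): 0.94176 × 0.99102 = 0.93330
Parallel ([0.81932] and [0.93330]): 1 − (1 − 0.81932)(1 − 0.93330) = 0.988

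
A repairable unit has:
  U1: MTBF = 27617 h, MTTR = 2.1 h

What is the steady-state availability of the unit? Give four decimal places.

0.9999

A(U1) = MTBF/(MTBF+MTTR) = 27617/(27617+2.1) = 0.9999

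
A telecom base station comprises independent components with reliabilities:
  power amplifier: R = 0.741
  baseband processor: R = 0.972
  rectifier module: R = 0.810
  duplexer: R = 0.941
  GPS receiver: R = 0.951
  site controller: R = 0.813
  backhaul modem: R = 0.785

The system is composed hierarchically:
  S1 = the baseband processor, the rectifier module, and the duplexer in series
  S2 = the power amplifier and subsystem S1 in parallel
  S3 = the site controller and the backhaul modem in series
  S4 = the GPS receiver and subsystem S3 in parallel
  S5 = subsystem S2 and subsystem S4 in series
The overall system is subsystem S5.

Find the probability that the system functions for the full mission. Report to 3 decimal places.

0.916

Series (baseband processor, rectifier module, and duplexer): 0.97200 × 0.81000 × 0.94100 = 0.74087
Parallel (power amplifier and [0.74087]): 1 − (1 − 0.74100)(1 − 0.74087) = 0.93289
Series (site controller and backhaul modem): 0.81300 × 0.78500 = 0.63821
Parallel (GPS receiver and [0.63821]): 1 − (1 − 0.95100)(1 − 0.63821) = 0.98227
Series ([0.93289] and [0.98227]): 0.93289 × 0.98227 = 0.916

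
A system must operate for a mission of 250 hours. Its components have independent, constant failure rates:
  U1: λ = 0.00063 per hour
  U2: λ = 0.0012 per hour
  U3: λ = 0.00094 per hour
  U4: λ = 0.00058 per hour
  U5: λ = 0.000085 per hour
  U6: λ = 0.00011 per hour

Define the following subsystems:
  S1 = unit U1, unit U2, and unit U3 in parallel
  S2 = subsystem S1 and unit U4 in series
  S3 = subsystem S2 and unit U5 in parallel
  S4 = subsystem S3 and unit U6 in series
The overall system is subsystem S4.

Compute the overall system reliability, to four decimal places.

R(U1) = exp(−0.00063 × 250) = 0.854277
R(U2) = exp(−0.0012 × 250) = 0.740818
R(U3) = exp(−0.00094 × 250) = 0.790571
R(U4) = exp(−0.00058 × 250) = 0.865022
R(U5) = exp(−0.000085 × 250) = 0.978974
R(U6) = exp(−0.00011 × 250) = 0.972875
Parallel (U1, U2, and U3): 1 − (1 − 0.854277)(1 − 0.740818)(1 − 0.790571) = 0.992090
Series ([0.992090] and U4): 0.992090 × 0.865022 = 0.858180
Parallel ([0.858180] and U5): 1 − (1 − 0.858180)(1 − 0.978974) = 0.997018
Series ([0.997018] and U6): 0.997018 × 0.972875 = 0.9700

0.9700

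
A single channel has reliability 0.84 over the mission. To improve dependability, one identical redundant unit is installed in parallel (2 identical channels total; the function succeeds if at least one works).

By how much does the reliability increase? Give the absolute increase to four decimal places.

0.1344

R_before = 0.84
R_after = 1 − (1 − 0.84)^2 = 0.9744
ΔR = 0.9744 − 0.84 = 0.1344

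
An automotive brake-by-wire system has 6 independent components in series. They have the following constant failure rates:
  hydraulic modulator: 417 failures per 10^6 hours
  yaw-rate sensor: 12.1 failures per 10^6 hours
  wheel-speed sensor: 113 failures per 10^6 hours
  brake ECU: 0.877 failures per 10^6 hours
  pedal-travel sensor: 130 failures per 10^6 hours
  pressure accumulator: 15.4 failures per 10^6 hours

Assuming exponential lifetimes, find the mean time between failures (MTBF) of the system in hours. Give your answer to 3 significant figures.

1450

Series of exponential components: λ_sys = Σ λ_i
λ_sys = 0.000417 + 0.0000121 + 0.000113 + 0.000000877 + 0.000130 + 0.0000154 = 6.8838e-04 /h
MTBF = 1 / λ_sys = 1450 h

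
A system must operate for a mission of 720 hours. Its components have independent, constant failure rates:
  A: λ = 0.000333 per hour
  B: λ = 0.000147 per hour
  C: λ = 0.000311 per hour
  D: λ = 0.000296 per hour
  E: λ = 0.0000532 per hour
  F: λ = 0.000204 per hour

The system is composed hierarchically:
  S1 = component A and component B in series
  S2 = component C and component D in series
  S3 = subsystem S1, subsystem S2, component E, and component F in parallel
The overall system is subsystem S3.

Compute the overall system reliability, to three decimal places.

R(A) = exp(−0.000333 × 720) = 0.78682
R(B) = exp(−0.000147 × 720) = 0.89957
R(C) = exp(−0.000311 × 720) = 0.79938
R(D) = exp(−0.000296 × 720) = 0.80806
R(E) = exp(−0.0000532 × 720) = 0.96242
R(F) = exp(−0.000204 × 720) = 0.86340
Series (A and B): 0.78682 × 0.89957 = 0.70780
Series (C and D): 0.79938 × 0.80806 = 0.64595
Parallel ([0.70780], [0.64595], E, and F): 1 − (1 − 0.70780)(1 − 0.64595)(1 − 0.96242)(1 − 0.86340) = 0.999

0.999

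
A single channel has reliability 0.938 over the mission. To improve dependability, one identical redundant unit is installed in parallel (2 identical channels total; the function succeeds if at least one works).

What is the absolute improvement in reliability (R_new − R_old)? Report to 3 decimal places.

R_before = 0.938
R_after = 1 − (1 − 0.938)^2 = 0.996
ΔR = 0.996 − 0.938 = 0.058

0.058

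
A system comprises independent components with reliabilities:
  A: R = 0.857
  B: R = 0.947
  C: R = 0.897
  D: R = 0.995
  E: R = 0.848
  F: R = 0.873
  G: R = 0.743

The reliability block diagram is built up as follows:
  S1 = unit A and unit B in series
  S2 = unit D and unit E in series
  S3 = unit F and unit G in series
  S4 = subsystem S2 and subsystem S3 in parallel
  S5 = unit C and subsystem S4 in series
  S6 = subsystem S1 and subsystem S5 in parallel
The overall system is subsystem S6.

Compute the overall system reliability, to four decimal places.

0.9713

Series (A and B): 0.857000 × 0.947000 = 0.811579
Series (D and E): 0.995000 × 0.848000 = 0.843760
Series (F and G): 0.873000 × 0.743000 = 0.648639
Parallel ([0.843760] and [0.648639]): 1 − (1 − 0.843760)(1 − 0.648639) = 0.945103
Series (C and [0.945103]): 0.897000 × 0.945103 = 0.847757
Parallel ([0.811579] and [0.847757]): 1 − (1 − 0.811579)(1 − 0.847757) = 0.9713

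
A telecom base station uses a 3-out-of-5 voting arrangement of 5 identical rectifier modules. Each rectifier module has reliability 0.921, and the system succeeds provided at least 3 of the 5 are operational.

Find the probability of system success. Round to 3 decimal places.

0.996

R = Σ_{i=3}^{5} C(5,i) p^i (1−p)^{5−i} with p = 0.921
C(5,3)·0.921^3·0.079^2 = 0.04876
C(5,4)·0.921^4·0.079^1 = 0.28421
C(5,5)·0.921^5·0.079^0 = 0.66267
Sum = 0.996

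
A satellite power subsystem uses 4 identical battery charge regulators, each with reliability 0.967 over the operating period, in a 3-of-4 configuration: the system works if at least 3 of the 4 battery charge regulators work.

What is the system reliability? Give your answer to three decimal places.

R = Σ_{i=3}^{4} C(4,i) p^i (1−p)^{4−i} with p = 0.967
C(4,3)·0.967^3·0.033^1 = 0.11936
C(4,4)·0.967^4·0.033^0 = 0.87439
Sum = 0.994

0.994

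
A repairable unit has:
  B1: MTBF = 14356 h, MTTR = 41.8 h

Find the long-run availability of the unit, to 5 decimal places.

A(B1) = MTBF/(MTBF+MTTR) = 14356/(14356+41.8) = 0.99710

0.99710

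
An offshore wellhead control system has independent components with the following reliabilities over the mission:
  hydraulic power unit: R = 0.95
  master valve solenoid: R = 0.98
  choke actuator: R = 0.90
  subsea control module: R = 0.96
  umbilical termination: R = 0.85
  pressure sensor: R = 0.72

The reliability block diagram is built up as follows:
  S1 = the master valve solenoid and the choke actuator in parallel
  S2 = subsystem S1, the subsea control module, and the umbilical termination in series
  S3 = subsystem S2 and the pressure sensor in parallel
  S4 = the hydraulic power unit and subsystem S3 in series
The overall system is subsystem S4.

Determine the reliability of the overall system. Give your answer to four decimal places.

0.9006

Parallel (master valve solenoid and choke actuator): 1 − (1 − 0.980000)(1 − 0.900000) = 0.998000
Series ([0.998000], subsea control module, and umbilical termination): 0.998000 × 0.960000 × 0.850000 = 0.814368
Parallel ([0.814368] and pressure sensor): 1 − (1 − 0.814368)(1 − 0.720000) = 0.948023
Series (hydraulic power unit and [0.948023]): 0.950000 × 0.948023 = 0.9006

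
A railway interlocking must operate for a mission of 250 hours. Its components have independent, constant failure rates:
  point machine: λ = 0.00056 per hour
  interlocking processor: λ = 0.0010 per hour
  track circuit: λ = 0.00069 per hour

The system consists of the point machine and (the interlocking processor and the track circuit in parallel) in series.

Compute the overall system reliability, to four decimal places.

0.8389

R(point machine) = exp(−0.00056 × 250) = 0.869358
R(interlocking processor) = exp(−0.0010 × 250) = 0.778801
R(track circuit) = exp(−0.00069 × 250) = 0.841558
Parallel (interlocking processor and track circuit): 1 − (1 − 0.778801)(1 − 0.841558) = 0.964953
Series (point machine and [0.964953]): 0.869358 × 0.964953 = 0.8389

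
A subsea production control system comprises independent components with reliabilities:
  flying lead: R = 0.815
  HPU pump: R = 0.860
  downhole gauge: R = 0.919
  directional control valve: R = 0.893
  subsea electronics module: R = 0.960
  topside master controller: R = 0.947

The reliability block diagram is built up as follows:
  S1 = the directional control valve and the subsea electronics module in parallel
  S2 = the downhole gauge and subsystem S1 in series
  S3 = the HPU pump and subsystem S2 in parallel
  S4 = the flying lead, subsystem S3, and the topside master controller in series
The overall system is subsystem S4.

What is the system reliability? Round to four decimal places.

0.7626

Parallel (directional control valve and subsea electronics module): 1 − (1 − 0.893000)(1 − 0.960000) = 0.995720
Series (downhole gauge and [0.995720]): 0.919000 × 0.995720 = 0.915067
Parallel (HPU pump and [0.915067]): 1 − (1 − 0.860000)(1 − 0.915067) = 0.988109
Series (flying lead, [0.988109], and topside master controller): 0.815000 × 0.988109 × 0.947000 = 0.7626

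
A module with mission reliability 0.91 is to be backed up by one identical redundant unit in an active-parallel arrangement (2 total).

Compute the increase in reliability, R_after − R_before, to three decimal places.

0.082

R_before = 0.91
R_after = 1 − (1 − 0.91)^2 = 0.992
ΔR = 0.992 − 0.91 = 0.082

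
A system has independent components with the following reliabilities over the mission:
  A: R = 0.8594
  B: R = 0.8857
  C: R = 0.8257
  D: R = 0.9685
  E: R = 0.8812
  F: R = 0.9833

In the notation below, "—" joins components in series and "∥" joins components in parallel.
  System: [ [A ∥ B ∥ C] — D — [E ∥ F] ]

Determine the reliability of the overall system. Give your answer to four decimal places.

Parallel (A, B, and C): 1 − (1 − 0.859400)(1 − 0.885700)(1 − 0.825700) = 0.997199
Parallel (E and F): 1 − (1 − 0.881200)(1 − 0.983300) = 0.998016
Series ([0.997199], D, and [0.998016]): 0.997199 × 0.968500 × 0.998016 = 0.9639

0.9639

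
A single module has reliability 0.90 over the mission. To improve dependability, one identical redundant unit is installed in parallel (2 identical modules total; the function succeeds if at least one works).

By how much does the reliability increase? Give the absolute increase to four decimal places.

R_before = 0.90
R_after = 1 − (1 − 0.90)^2 = 0.9900
ΔR = 0.9900 − 0.90 = 0.0900

0.0900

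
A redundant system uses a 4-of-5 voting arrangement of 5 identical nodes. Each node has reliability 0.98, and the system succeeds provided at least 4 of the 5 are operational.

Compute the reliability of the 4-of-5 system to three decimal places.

0.996

R = Σ_{i=4}^{5} C(5,i) p^i (1−p)^{5−i} with p = 0.98
C(5,4)·0.98^4·0.02^1 = 0.09224
C(5,5)·0.98^5·0.02^0 = 0.90392
Sum = 0.996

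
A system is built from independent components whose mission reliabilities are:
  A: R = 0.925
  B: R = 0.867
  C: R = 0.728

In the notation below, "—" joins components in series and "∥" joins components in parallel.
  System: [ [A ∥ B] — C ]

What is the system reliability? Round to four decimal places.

Parallel (A and B): 1 − (1 − 0.925000)(1 − 0.867000) = 0.990025
Series ([0.990025] and C): 0.990025 × 0.728000 = 0.7207

0.7207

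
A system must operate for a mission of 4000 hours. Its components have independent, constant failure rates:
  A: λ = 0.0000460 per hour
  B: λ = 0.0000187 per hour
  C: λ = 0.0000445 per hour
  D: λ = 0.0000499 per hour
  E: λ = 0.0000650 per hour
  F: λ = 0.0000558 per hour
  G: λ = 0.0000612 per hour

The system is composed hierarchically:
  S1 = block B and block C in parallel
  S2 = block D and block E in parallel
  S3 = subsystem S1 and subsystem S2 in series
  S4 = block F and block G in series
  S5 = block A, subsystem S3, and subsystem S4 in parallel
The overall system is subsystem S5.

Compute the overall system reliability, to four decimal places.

0.9967

R(A) = exp(−0.0000460 × 4000) = 0.831936
R(B) = exp(−0.0000187 × 4000) = 0.927929
R(C) = exp(−0.0000445 × 4000) = 0.836942
R(D) = exp(−0.0000499 × 4000) = 0.819058
R(E) = exp(−0.0000650 × 4000) = 0.771052
R(F) = exp(−0.0000558 × 4000) = 0.799955
R(G) = exp(−0.0000612 × 4000) = 0.782861
Parallel (B and C): 1 − (1 − 0.927929)(1 − 0.836942) = 0.988248
Parallel (D and E): 1 − (1 − 0.819058)(1 − 0.771052) = 0.958574
Series ([0.988248] and [0.958574]): 0.988248 × 0.958574 = 0.947309
Series (F and G): 0.799955 × 0.782861 = 0.626254
Parallel (A, [0.947309], and [0.626254]): 1 − (1 − 0.831936)(1 − 0.947309)(1 − 0.626254) = 0.9967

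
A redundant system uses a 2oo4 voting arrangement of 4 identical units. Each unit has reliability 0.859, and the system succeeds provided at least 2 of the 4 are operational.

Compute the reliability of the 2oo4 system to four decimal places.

R = Σ_{i=2}^{4} C(4,i) p^i (1−p)^{4−i} with p = 0.859
C(4,2)·0.859^2·0.141^2 = 0.088019
C(4,3)·0.859^3·0.141^1 = 0.357486
C(4,4)·0.859^4·0.141^0 = 0.544468
Sum = 0.9900

0.9900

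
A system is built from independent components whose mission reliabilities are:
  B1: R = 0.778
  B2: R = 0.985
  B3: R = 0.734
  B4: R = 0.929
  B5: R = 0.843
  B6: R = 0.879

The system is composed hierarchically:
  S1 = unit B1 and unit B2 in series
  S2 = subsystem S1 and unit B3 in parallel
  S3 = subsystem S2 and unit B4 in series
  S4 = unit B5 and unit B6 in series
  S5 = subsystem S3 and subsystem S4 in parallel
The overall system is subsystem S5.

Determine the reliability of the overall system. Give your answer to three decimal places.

Series (B1 and B2): 0.77800 × 0.98500 = 0.76633
Parallel ([0.76633] and B3): 1 − (1 − 0.76633)(1 − 0.73400) = 0.93784
Series ([0.93784] and B4): 0.93784 × 0.92900 = 0.87125
Series (B5 and B6): 0.84300 × 0.87900 = 0.74100
Parallel ([0.87125] and [0.74100]): 1 − (1 − 0.87125)(1 − 0.74100) = 0.967

0.967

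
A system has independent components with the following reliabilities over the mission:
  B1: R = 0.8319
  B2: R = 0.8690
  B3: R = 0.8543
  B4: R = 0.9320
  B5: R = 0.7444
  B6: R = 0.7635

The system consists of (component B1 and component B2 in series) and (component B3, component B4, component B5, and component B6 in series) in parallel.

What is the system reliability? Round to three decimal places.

0.848

Series (B1 and B2): 0.83190 × 0.86900 = 0.72292
Series (B3, B4, B5, and B6): 0.85430 × 0.93200 × 0.74440 × 0.76350 = 0.45252
Parallel ([0.72292] and [0.45252]): 1 − (1 − 0.72292)(1 − 0.45252) = 0.848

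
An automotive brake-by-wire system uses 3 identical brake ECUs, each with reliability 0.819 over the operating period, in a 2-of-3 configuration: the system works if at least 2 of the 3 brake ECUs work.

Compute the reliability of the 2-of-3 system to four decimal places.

0.9136

R = Σ_{i=2}^{3} C(3,i) p^i (1−p)^{3−i} with p = 0.819
C(3,2)·0.819^2·0.181^1 = 0.364223
C(3,3)·0.819^3·0.181^0 = 0.549353
Sum = 0.9136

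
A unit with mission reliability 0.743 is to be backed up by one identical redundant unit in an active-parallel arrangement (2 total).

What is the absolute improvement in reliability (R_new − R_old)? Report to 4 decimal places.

R_before = 0.743
R_after = 1 − (1 − 0.743)^2 = 0.9340
ΔR = 0.9340 − 0.743 = 0.1910

0.1910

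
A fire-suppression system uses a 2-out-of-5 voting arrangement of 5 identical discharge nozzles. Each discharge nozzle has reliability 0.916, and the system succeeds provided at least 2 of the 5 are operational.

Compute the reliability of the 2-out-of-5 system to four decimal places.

R = Σ_{i=2}^{5} C(5,i) p^i (1−p)^{5−i} with p = 0.916
C(5,2)·0.916^2·0.084^3 = 0.004973
C(5,3)·0.916^3·0.084^2 = 0.054231
C(5,4)·0.916^4·0.084^1 = 0.295686
C(5,5)·0.916^5·0.084^0 = 0.644878
Sum = 0.9998

0.9998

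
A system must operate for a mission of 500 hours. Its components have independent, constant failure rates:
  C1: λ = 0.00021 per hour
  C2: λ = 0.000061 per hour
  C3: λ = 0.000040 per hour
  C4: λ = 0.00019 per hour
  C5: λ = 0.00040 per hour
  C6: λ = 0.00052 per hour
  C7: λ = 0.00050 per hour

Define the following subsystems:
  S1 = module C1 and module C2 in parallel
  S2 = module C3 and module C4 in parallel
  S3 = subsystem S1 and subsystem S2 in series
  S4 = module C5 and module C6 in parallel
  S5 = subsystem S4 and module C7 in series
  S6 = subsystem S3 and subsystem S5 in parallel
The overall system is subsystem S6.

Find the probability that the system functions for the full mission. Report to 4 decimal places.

R(C1) = exp(−0.00021 × 500) = 0.900325
R(C2) = exp(−0.000061 × 500) = 0.969960
R(C3) = exp(−0.000040 × 500) = 0.980199
R(C4) = exp(−0.00019 × 500) = 0.909373
R(C5) = exp(−0.00040 × 500) = 0.818731
R(C6) = exp(−0.00052 × 500) = 0.771052
R(C7) = exp(−0.00050 × 500) = 0.778801
Parallel (C1 and C2): 1 − (1 − 0.900325)(1 − 0.969960) = 0.997006
Parallel (C3 and C4): 1 − (1 − 0.980199)(1 − 0.909373) = 0.998205
Series ([0.997006] and [0.998205]): 0.997006 × 0.998205 = 0.995216
Parallel (C5 and C6): 1 − (1 − 0.818731)(1 − 0.771052) = 0.958499
Series ([0.958499] and C7): 0.958499 × 0.778801 = 0.746480
Parallel ([0.995216] and [0.746480]): 1 − (1 − 0.995216)(1 − 0.746480) = 0.9988

0.9988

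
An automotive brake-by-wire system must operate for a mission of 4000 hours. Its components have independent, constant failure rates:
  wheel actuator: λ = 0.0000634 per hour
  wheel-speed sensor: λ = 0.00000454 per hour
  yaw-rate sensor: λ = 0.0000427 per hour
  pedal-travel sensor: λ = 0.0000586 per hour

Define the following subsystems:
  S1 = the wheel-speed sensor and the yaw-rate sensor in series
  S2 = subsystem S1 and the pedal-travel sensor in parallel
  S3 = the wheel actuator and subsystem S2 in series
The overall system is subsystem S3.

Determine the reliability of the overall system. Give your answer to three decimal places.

0.748

R(wheel actuator) = exp(−0.0000634 × 4000) = 0.77600
R(wheel-speed sensor) = exp(−0.00000454 × 4000) = 0.98200
R(yaw-rate sensor) = exp(−0.0000427 × 4000) = 0.84299
R(pedal-travel sensor) = exp(−0.0000586 × 4000) = 0.79105
Series (wheel-speed sensor and yaw-rate sensor): 0.98200 × 0.84299 = 0.82782
Parallel ([0.82782] and pedal-travel sensor): 1 − (1 − 0.82782)(1 − 0.79105) = 0.96402
Series (wheel actuator and [0.96402]): 0.77600 × 0.96402 = 0.748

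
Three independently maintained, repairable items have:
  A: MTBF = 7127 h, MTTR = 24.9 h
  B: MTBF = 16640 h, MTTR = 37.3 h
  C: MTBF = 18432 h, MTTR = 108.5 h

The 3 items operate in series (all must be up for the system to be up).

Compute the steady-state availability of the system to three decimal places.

0.988

A(A) = MTBF/(MTBF+MTTR) = 7127/(7127+24.9) = 0.996518
A(B) = MTBF/(MTBF+MTTR) = 16640/(16640+37.3) = 0.997763
A(C) = MTBF/(MTBF+MTTR) = 18432/(18432+108.5) = 0.994148
Series availability: 0.996518 × 0.997763 × 0.994148 = 0.988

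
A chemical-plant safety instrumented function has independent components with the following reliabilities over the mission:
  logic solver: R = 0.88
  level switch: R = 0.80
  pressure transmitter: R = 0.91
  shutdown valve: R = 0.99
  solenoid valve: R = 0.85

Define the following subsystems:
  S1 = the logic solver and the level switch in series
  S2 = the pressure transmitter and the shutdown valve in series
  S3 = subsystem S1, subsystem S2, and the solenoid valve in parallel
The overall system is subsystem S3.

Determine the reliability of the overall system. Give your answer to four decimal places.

Series (logic solver and level switch): 0.880000 × 0.800000 = 0.704000
Series (pressure transmitter and shutdown valve): 0.910000 × 0.990000 = 0.900900
Parallel ([0.704000], [0.900900], and solenoid valve): 1 − (1 − 0.704000)(1 − 0.900900)(1 − 0.850000) = 0.9956

0.9956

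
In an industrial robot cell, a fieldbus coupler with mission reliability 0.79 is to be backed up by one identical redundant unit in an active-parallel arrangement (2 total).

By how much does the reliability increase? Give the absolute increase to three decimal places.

R_before = 0.79
R_after = 1 − (1 − 0.79)^2 = 0.956
ΔR = 0.956 − 0.79 = 0.166

0.166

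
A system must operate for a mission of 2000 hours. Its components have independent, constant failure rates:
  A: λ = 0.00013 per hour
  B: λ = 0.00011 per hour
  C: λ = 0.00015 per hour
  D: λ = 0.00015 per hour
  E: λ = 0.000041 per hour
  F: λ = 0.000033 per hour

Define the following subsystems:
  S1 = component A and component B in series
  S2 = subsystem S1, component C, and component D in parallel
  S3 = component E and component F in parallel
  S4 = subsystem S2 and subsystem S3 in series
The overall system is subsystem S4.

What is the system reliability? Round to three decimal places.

0.969

R(A) = exp(−0.00013 × 2000) = 0.77105
R(B) = exp(−0.00011 × 2000) = 0.80252
R(C) = exp(−0.00015 × 2000) = 0.74082
R(D) = exp(−0.00015 × 2000) = 0.74082
R(E) = exp(−0.000041 × 2000) = 0.92127
R(F) = exp(−0.000033 × 2000) = 0.93613
Series (A and B): 0.77105 × 0.80252 = 0.61878
Parallel ([0.61878], C, and D): 1 − (1 − 0.61878)(1 − 0.74082)(1 − 0.74082) = 0.97439
Parallel (E and F): 1 − (1 − 0.92127)(1 − 0.93613) = 0.99497
Series ([0.97439] and [0.99497]): 0.97439 × 0.99497 = 0.969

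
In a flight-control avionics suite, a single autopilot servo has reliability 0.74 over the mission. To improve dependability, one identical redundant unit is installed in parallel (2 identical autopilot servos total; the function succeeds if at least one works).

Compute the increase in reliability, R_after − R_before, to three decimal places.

0.192

R_before = 0.74
R_after = 1 − (1 − 0.74)^2 = 0.932
ΔR = 0.932 − 0.74 = 0.192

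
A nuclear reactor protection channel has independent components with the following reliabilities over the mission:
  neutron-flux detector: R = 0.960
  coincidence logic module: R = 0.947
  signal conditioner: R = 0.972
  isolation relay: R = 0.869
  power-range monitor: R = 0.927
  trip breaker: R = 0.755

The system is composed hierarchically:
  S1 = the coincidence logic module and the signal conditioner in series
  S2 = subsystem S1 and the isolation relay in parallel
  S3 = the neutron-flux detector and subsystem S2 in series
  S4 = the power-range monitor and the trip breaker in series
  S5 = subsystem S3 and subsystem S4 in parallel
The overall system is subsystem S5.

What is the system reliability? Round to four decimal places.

0.9850

Series (coincidence logic module and signal conditioner): 0.947000 × 0.972000 = 0.920484
Parallel ([0.920484] and isolation relay): 1 − (1 − 0.920484)(1 − 0.869000) = 0.989583
Series (neutron-flux detector and [0.989583]): 0.960000 × 0.989583 = 0.950000
Series (power-range monitor and trip breaker): 0.927000 × 0.755000 = 0.699885
Parallel ([0.950000] and [0.699885]): 1 − (1 − 0.950000)(1 − 0.699885) = 0.9850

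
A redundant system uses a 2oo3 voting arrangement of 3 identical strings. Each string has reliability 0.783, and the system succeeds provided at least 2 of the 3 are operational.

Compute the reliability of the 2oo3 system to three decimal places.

0.879

R = Σ_{i=2}^{3} C(3,i) p^i (1−p)^{3−i} with p = 0.783
C(3,2)·0.783^2·0.217^1 = 0.39912
C(3,3)·0.783^3·0.217^0 = 0.48005
Sum = 0.879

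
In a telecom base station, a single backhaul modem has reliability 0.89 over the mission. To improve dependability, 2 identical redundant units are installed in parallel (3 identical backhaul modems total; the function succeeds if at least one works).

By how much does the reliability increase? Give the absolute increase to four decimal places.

R_before = 0.89
R_after = 1 − (1 − 0.89)^3 = 0.9987
ΔR = 0.9987 − 0.89 = 0.1087

0.1087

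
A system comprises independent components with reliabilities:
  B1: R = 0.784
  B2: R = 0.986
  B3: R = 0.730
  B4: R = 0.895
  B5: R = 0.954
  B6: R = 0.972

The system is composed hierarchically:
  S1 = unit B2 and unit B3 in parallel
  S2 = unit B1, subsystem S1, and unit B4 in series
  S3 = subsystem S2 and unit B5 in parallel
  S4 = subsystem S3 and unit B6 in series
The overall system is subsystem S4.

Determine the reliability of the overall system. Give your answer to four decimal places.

Parallel (B2 and B3): 1 − (1 − 0.986000)(1 − 0.730000) = 0.996220
Series (B1, [0.996220], and B4): 0.784000 × 0.996220 × 0.895000 = 0.699028
Parallel ([0.699028] and B5): 1 − (1 − 0.699028)(1 − 0.954000) = 0.986155
Series ([0.986155] and B6): 0.986155 × 0.972000 = 0.9585

0.9585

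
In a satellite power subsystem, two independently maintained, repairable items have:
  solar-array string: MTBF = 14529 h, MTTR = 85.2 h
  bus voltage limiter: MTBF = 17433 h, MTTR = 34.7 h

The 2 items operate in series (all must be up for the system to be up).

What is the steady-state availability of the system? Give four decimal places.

0.9922

A(solar-array string) = MTBF/(MTBF+MTTR) = 14529/(14529+85.2) = 0.994170
A(bus voltage limiter) = MTBF/(MTBF+MTTR) = 17433/(17433+34.7) = 0.998013
Series availability: 0.994170 × 0.998013 = 0.9922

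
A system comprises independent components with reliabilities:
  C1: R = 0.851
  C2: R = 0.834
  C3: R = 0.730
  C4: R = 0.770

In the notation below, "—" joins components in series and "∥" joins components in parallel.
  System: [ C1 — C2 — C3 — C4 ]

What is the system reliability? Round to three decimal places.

0.399

Series (C1, C2, C3, and C4): 0.85100 × 0.83400 × 0.73000 × 0.77000 = 0.399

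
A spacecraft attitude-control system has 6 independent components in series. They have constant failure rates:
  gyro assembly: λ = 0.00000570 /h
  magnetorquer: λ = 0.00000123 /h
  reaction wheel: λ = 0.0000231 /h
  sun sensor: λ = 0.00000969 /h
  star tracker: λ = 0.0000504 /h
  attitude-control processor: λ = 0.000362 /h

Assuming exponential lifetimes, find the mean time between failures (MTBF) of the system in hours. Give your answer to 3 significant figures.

Series of exponential components: λ_sys = Σ λ_i
λ_sys = 0.00000570 + 0.00000123 + 0.0000231 + 0.00000969 + 0.0000504 + 0.000362 = 4.5212e-04 /h
MTBF = 1 / λ_sys = 2210 h

2210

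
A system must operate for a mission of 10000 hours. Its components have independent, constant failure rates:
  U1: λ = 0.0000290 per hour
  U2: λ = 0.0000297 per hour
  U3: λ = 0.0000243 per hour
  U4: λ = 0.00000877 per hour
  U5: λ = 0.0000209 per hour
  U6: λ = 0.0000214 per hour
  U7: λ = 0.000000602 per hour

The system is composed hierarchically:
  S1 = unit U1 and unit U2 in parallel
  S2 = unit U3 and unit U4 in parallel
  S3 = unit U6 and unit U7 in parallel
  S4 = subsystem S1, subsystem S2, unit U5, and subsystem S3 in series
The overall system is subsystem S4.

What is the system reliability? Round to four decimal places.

R(U1) = exp(−0.0000290 × 10000) = 0.748264
R(U2) = exp(−0.0000297 × 10000) = 0.743044
R(U3) = exp(−0.0000243 × 10000) = 0.784272
R(U4) = exp(−0.00000877 × 10000) = 0.916036
R(U5) = exp(−0.0000209 × 10000) = 0.811395
R(U6) = exp(−0.0000214 × 10000) = 0.807348
R(U7) = exp(−0.000000602 × 10000) = 0.993998
Parallel (U1 and U2): 1 − (1 − 0.748264)(1 − 0.743044) = 0.935315
Parallel (U3 and U4): 1 − (1 − 0.784272)(1 − 0.916036) = 0.981887
Parallel (U6 and U7): 1 − (1 − 0.807348)(1 − 0.993998) = 0.998844
Series ([0.935315], [0.981887], U5, and [0.998844]): 0.935315 × 0.981887 × 0.811395 × 0.998844 = 0.7443

0.7443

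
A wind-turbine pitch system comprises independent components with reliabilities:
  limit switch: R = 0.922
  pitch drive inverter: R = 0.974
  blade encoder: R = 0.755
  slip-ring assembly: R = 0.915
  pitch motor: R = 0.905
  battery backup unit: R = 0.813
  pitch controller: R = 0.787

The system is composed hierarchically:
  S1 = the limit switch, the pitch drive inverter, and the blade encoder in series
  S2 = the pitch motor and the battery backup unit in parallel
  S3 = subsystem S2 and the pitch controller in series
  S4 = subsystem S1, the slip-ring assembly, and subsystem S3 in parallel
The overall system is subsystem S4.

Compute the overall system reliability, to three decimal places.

0.994

Series (limit switch, pitch drive inverter, and blade encoder): 0.92200 × 0.97400 × 0.75500 = 0.67801
Parallel (pitch motor and battery backup unit): 1 − (1 − 0.90500)(1 − 0.81300) = 0.98224
Series ([0.98224] and pitch controller): 0.98224 × 0.78700 = 0.77302
Parallel ([0.67801], slip-ring assembly, and [0.77302]): 1 − (1 − 0.67801)(1 − 0.91500)(1 − 0.77302) = 0.994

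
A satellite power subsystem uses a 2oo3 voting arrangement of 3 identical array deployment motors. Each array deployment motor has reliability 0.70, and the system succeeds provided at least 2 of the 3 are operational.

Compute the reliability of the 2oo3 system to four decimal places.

0.7840

R = Σ_{i=2}^{3} C(3,i) p^i (1−p)^{3−i} with p = 0.70
C(3,2)·0.70^2·0.30^1 = 0.441000
C(3,3)·0.70^3·0.30^0 = 0.343000
Sum = 0.7840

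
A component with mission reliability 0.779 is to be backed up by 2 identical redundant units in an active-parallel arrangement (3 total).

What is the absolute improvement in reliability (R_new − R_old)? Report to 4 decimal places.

0.2102

R_before = 0.779
R_after = 1 − (1 − 0.779)^3 = 0.9892
ΔR = 0.9892 − 0.779 = 0.2102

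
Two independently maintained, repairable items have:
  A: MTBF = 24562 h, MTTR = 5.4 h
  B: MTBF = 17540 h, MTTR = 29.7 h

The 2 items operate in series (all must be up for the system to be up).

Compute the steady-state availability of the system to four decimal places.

0.9981

A(A) = MTBF/(MTBF+MTTR) = 24562/(24562+5.4) = 0.999780
A(B) = MTBF/(MTBF+MTTR) = 17540/(17540+29.7) = 0.998310
Series availability: 0.999780 × 0.998310 = 0.9981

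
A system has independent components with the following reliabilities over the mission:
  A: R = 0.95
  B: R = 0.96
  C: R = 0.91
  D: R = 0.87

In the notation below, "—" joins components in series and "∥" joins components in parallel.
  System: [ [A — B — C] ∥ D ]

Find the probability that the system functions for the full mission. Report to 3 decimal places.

0.978

Series (A, B, and C): 0.95000 × 0.96000 × 0.91000 = 0.82992
Parallel ([0.82992] and D): 1 − (1 − 0.82992)(1 − 0.87000) = 0.978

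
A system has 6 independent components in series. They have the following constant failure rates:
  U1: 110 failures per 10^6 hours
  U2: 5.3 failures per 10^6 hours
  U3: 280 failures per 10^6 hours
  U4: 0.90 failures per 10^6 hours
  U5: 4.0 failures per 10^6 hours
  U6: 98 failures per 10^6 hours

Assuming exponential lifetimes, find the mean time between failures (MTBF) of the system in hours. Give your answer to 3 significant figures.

2010

Series of exponential components: λ_sys = Σ λ_i
λ_sys = 0.00011 + 0.0000053 + 0.00028 + 0.00000090 + 0.0000040 + 0.000098 = 4.9820e-04 /h
MTBF = 1 / λ_sys = 2010 h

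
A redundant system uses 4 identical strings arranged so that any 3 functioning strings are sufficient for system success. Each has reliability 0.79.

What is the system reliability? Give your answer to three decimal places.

0.804

R = Σ_{i=3}^{4} C(4,i) p^i (1−p)^{4−i} with p = 0.79
C(4,3)·0.79^3·0.21^1 = 0.41415
C(4,4)·0.79^4·0.21^0 = 0.38950
Sum = 0.804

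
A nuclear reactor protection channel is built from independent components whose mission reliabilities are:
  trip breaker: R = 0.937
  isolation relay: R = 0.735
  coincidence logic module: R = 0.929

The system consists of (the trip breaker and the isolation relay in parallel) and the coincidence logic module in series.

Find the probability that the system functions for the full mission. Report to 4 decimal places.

Parallel (trip breaker and isolation relay): 1 − (1 − 0.937000)(1 − 0.735000) = 0.983305
Series ([0.983305] and coincidence logic module): 0.983305 × 0.929000 = 0.9135

0.9135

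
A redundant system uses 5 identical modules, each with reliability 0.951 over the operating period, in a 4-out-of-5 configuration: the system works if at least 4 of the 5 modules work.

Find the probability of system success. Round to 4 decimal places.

0.9783

R = Σ_{i=4}^{5} C(5,i) p^i (1−p)^{5−i} with p = 0.951
C(5,4)·0.951^4·0.049^1 = 0.200396
C(5,5)·0.951^5·0.049^0 = 0.777862
Sum = 0.9783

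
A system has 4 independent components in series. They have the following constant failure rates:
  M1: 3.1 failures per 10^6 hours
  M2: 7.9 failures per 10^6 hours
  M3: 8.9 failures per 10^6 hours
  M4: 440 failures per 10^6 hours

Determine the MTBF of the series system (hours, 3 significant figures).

Series of exponential components: λ_sys = Σ λ_i
λ_sys = 0.0000031 + 0.0000079 + 0.0000089 + 0.00044 = 4.5990e-04 /h
MTBF = 1 / λ_sys = 2170 h

2170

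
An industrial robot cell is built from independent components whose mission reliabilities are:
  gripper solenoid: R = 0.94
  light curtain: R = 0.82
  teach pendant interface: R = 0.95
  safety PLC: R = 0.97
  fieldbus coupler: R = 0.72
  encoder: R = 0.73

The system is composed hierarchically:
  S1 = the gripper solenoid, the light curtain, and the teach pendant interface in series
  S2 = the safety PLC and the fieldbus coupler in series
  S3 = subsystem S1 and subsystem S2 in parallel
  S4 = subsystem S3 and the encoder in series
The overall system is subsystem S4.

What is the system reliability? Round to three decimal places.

0.671

Series (gripper solenoid, light curtain, and teach pendant interface): 0.94000 × 0.82000 × 0.95000 = 0.73226
Series (safety PLC and fieldbus coupler): 0.97000 × 0.72000 = 0.69840
Parallel ([0.73226] and [0.69840]): 1 − (1 − 0.73226)(1 − 0.69840) = 0.91925
Series ([0.91925] and encoder): 0.91925 × 0.73000 = 0.671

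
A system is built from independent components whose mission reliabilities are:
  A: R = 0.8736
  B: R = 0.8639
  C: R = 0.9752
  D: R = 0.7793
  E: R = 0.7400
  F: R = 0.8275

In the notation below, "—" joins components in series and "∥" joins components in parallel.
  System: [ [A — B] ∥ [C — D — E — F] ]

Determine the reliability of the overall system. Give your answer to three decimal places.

Series (A and B): 0.87360 × 0.86390 = 0.75470
Series (C, D, E, and F): 0.97520 × 0.77930 × 0.74000 × 0.82750 = 0.46537
Parallel ([0.75470] and [0.46537]): 1 − (1 − 0.75470)(1 − 0.46537) = 0.869

0.869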